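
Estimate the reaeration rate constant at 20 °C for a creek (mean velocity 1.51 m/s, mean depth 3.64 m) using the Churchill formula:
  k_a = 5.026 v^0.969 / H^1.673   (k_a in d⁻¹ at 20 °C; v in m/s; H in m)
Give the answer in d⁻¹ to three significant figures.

k_a = 5.026 × 1.51^0.969 / 3.64^1.673 = 5.026 × 1.491 / 8.684 = 0.8628 d⁻¹.

k_a ≈ 0.863 d⁻¹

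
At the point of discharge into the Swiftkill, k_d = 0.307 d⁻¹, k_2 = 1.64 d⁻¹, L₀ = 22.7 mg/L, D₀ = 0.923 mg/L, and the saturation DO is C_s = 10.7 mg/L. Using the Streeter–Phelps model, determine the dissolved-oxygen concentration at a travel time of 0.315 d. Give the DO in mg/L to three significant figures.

k_d L₀/(k_2−k_d) = 0.307×22.7/(1.64−0.307) = 6.969/1.333 = 5.228 mg/L.
e^(−k_d t) = e^(−0.307×0.3150) = 0.9078; e^(−k_2 t) = e^(−1.64×0.3150) = 0.5965.
D = 5.228 × (0.9078 − 0.5965) + 0.923 × 0.5965 = 1.627 + 0.5506 = 2.178 mg/L.
DO = C_s − D = 10.7 − 2.178 = 8.522 mg/L.

DO ≈ 8.52 mg/L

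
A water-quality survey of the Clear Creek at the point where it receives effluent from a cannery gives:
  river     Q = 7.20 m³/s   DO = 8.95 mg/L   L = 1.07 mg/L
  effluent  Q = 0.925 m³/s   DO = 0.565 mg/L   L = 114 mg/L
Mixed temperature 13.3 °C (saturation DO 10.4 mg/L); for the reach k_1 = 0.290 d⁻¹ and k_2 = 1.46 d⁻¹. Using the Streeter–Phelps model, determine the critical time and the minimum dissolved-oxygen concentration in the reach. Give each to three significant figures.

t_c ≈ 0.362 d; minimum DO ≈ 7.91 mg/L

Mixed DO = (7.20×8.95 + 0.925×0.565)/(7.20+0.925) = 64.96/8.125 = 7.995 mg/L.
Mixed L₀ = (7.20×1.07 + 0.925×114)/(8.125) = 113.2/8.125 = 13.93 mg/L.
Initial deficit D₀ = C_s − DO₀ = 10.4 − 7.995 = 2.405 mg/L.
t_c = (1/1.170) ln[(1.46/0.290)(1 − 2.405×1.170/(0.290×13.93))] = 0.8547 × ln(1.527) = 0.3621 d.
D_c = (0.290/1.46) × 13.93 × e^(−0.290×0.3621) = 0.1986 × 13.93 × 0.9003 = 2.491 mg/L.
Minimum DO = 10.4 − 2.491 = 7.909 mg/L.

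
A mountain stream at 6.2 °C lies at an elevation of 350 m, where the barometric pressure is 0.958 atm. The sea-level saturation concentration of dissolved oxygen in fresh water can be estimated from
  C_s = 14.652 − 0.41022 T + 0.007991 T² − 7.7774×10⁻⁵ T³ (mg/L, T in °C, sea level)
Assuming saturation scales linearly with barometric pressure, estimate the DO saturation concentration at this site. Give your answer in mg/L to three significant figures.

C_s ≈ 11.9 mg/L

At sea level: C_s = 14.652 − 0.41022×6.2 + 0.007991×6.2² − 7.7774×10⁻⁵×6.2³ = 12.40 mg/L.
Pressure correction: C_s' = 12.40 × 0.958 = 11.88 mg/L.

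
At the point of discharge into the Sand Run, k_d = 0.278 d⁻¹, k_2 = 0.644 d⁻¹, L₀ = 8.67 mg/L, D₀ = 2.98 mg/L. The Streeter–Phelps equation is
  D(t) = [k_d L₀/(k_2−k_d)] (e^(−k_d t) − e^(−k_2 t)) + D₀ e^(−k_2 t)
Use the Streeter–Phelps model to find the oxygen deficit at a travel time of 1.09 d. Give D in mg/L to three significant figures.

D ≈ 3.08 mg/L

k_d L₀/(k_2−k_d) = 0.278×8.67/(0.644−0.278) = 2.410/0.3660 = 6.585 mg/L.
e^(−k_d t) = e^(−0.278×1.090) = 0.7386; e^(−k_2 t) = e^(−0.644×1.090) = 0.4956.
D = 6.585 × (0.7386 − 0.4956) + 2.98 × 0.4956 = 1.600 + 1.477 = 3.077 mg/L.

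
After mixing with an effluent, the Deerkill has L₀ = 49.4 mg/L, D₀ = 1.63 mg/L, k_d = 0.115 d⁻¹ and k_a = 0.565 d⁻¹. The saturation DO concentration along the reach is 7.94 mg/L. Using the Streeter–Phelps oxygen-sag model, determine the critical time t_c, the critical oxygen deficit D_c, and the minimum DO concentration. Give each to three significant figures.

t_c ≈ 3.23 d; D_c ≈ 6.93 mg/L; min DO ≈ 1.01 mg/L

At the critical point dD/dt = 0, so k_d L₀ e^(−k_d t) = k_a D. Substituting D(t) from the Streeter–Phelps equation and solving for t gives
t_c = ln[(k_a/k_d)(1 − D₀(k_a−k_d)/(k_d L₀))] / (k_a−k_d).
Here k_a−k_d = 0.4500 d⁻¹ and 1 − D₀(k_a−k_d)/(k_d L₀) = 1 − 1.63×0.4500/(0.115×49.4) = 0.8709, so
t_c = ln(4.913 × 0.8709) / 0.4500 = 1.454 / 0.4500 = 3.230 d.
L(t_c) = L₀ e^(−k_d t_c) = 49.4 × 0.6897 = 34.07 mg/L, and at the critical point k_a D_c = k_d L, so D_c = (0.115/0.565) × 34.07 = 6.935 mg/L.
Minimum DO = C_s − D_c = 7.94 − 6.935 = 1.005 mg/L.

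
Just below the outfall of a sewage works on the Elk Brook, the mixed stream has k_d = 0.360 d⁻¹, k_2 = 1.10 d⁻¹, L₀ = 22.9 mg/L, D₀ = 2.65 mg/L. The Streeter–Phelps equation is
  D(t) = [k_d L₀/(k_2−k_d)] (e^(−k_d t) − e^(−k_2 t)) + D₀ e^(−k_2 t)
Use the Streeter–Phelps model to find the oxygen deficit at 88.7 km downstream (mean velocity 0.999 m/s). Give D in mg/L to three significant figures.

Travel time t = x/v = 88.7 km / (0.999 m/s) = 88700 m / 0.999 m/s = 88790 s = 1.028 d.
k_d L₀/(k_2−k_d) = 0.360×22.9/(1.10−0.360) = 8.244/0.7400 = 11.14 mg/L.
e^(−k_d t) = e^(−0.360×1.028) = 0.6908; e^(−k_2 t) = e^(−1.10×1.028) = 0.3229.
D = 11.14 × (0.6908 − 0.3229) + 2.65 × 0.3229 = 4.098 + 0.8557 = 4.954 mg/L.

D ≈ 4.95 mg/L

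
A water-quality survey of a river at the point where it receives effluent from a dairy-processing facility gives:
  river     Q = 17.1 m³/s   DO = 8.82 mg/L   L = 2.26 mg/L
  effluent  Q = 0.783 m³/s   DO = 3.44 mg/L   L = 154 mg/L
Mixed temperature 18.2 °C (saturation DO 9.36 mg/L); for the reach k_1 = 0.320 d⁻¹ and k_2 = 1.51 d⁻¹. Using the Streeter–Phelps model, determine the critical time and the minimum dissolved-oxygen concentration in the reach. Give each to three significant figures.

t_c ≈ 0.975 d; minimum DO ≈ 7.98 mg/L

Mixed DO = (17.1×8.82 + 0.783×3.44)/(17.1+0.783) = 153.5/17.88 = 8.584 mg/L.
Mixed L₀ = (17.1×2.26 + 0.783×154)/(17.88) = 159.2/17.88 = 8.904 mg/L.
Initial deficit D₀ = C_s − DO₀ = 9.36 − 8.584 = 0.7756 mg/L.
t_c = (1/1.190) ln[(1.51/0.320)(1 − 0.7756×1.190/(0.320×8.904))] = 0.8403 × ln(3.190) = 0.9749 d.
D_c = (0.320/1.51) × 8.904 × e^(−0.320×0.9749) = 0.2119 × 8.904 × 0.7320 = 1.381 mg/L.
Minimum DO = 9.36 − 1.381 = 7.979 mg/L.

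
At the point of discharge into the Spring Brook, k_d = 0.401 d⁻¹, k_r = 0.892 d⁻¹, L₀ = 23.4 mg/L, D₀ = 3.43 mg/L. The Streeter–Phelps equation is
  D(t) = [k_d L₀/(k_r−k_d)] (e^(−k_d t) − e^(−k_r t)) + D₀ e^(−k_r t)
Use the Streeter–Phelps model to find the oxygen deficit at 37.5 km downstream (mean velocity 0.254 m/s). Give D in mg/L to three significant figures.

D ≈ 6.22 mg/L

Travel time t = x/v = 37.5 km / (0.254 m/s) = 37500 m / 0.254 m/s = 147600 s = 1.709 d.
k_d L₀/(k_r−k_d) = 0.401×23.4/(0.892−0.401) = 9.383/0.4910 = 19.11 mg/L.
e^(−k_d t) = e^(−0.401×1.709) = 0.5040; e^(−k_r t) = e^(−0.892×1.709) = 0.2178.
D = 19.11 × (0.5040 − 0.2178) + 3.43 × 0.2178 = 5.469 + 0.7470 = 6.216 mg/L.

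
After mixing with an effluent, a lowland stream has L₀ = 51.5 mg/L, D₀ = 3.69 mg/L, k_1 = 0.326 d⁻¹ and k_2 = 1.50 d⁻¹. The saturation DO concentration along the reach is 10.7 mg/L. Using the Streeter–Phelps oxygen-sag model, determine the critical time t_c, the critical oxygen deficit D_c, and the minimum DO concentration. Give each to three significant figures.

At the critical point dD/dt = 0, so k_1 L₀ e^(−k_1 t) = k_2 D. Substituting D(t) from the Streeter–Phelps equation and solving for t gives
t_c = ln[(k_2/k_1)(1 − D₀(k_2−k_1)/(k_1 L₀))] / (k_2−k_1).
Here k_2−k_1 = 1.174 d⁻¹ and 1 − D₀(k_2−k_1)/(k_1 L₀) = 1 − 3.69×1.174/(0.326×51.5) = 0.7420, so
t_c = ln(4.601 × 0.7420) / 1.174 = 1.228 / 1.174 = 1.046 d.
L(t_c) = L₀ e^(−k_1 t_c) = 51.5 × 0.7111 = 36.62 mg/L, and at the critical point k_2 D_c = k_1 L, so D_c = (0.326/1.50) × 36.62 = 7.959 mg/L.
Minimum DO = C_s − D_c = 10.7 − 7.959 = 2.741 mg/L.

t_c ≈ 1.05 d; D_c ≈ 7.96 mg/L; min DO ≈ 2.74 mg/L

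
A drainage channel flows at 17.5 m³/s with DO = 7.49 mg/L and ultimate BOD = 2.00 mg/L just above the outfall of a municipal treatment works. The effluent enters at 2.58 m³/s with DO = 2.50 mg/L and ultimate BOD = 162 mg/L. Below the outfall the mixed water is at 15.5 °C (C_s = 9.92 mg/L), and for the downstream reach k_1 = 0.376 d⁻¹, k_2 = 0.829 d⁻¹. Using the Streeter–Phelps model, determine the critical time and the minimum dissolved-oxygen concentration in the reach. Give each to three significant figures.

Mixed DO = (17.5×7.49 + 2.58×2.50)/(17.5+2.58) = 137.5/20.08 = 6.849 mg/L.
Mixed L₀ = (17.5×2.00 + 2.58×162)/(20.08) = 453.0/20.08 = 22.56 mg/L.
Initial deficit D₀ = C_s − DO₀ = 9.92 − 6.849 = 3.071 mg/L.
t_c = (1/0.4530) ln[(0.829/0.376)(1 − 3.071×0.4530/(0.376×22.56))] = 2.208 × ln(1.843) = 1.350 d.
D_c = (0.376/0.829) × 22.56 × e^(−0.376×1.350) = 0.4536 × 22.56 × 0.6020 = 6.159 mg/L.
Minimum DO = 9.92 − 6.159 = 3.761 mg/L.

t_c ≈ 1.35 d; minimum DO ≈ 3.76 mg/L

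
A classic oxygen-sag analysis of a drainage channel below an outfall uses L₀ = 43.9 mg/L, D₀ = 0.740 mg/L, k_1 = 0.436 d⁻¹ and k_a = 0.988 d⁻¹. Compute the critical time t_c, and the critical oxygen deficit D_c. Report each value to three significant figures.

At the critical point dD/dt = 0, so k_1 L₀ e^(−k_1 t) = k_a D. Substituting D(t) from the Streeter–Phelps equation and solving for t gives
t_c = ln[(k_a/k_1)(1 − D₀(k_a−k_1)/(k_1 L₀))] / (k_a−k_1).
Here k_a−k_1 = 0.5520 d⁻¹ and 1 − D₀(k_a−k_1)/(k_1 L₀) = 1 − 0.740×0.5520/(0.436×43.9) = 0.9787, so
t_c = ln(2.266 × 0.9787) / 0.5520 = 0.7965 / 0.5520 = 1.443 d.
L(t_c) = L₀ e^(−k_1 t_c) = 43.9 × 0.5331 = 23.40 mg/L, and at the critical point k_a D_c = k_1 L, so D_c = (0.436/0.988) × 23.40 = 10.33 mg/L.

t_c ≈ 1.44 d; D_c ≈ 10.3 mg/L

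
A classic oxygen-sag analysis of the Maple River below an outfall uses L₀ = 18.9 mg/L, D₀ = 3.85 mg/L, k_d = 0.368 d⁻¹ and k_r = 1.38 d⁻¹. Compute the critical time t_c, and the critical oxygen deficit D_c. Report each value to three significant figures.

t_c ≈ 0.494 d; D_c ≈ 4.20 mg/L

At the critical point dD/dt = 0, so k_d L₀ e^(−k_d t) = k_r D. Substituting D(t) from the Streeter–Phelps equation and solving for t gives
t_c = ln[(k_r/k_d)(1 − D₀(k_r−k_d)/(k_d L₀))] / (k_r−k_d).
Here k_r−k_d = 1.012 d⁻¹ and 1 − D₀(k_r−k_d)/(k_d L₀) = 1 − 3.85×1.012/(0.368×18.9) = 0.4398, so
t_c = ln(3.750 × 0.4398) / 1.012 = 0.5004 / 1.012 = 0.4944 d.
D_c = (k_d/k_r) L₀ e^(−k_d t_c) = (0.368/1.38) × 18.9 × e^(−0.368×0.4944) = 0.2667 × 18.9 × 0.8336 = 4.202 mg/L.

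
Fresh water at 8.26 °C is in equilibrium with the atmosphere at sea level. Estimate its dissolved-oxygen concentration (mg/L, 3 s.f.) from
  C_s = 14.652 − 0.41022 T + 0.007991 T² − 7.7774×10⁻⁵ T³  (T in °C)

C_s ≈ 11.8 mg/L

C_s = 14.652 − 0.41022×8.26 + 0.007991×8.26² − 7.7774×10⁻⁵×8.26³ = 11.76 mg/L.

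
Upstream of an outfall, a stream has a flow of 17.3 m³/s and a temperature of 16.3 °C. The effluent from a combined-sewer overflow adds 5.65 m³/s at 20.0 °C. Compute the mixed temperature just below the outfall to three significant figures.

Flow-weighted mixing: C = (Q_r C_r + Q_w C_w)/(Q_r + Q_w)
= (17.3×16.3 + 5.65×20.0)/(17.3 + 5.65) = 395.0/22.95 = 17.21 °C.

17.2 °C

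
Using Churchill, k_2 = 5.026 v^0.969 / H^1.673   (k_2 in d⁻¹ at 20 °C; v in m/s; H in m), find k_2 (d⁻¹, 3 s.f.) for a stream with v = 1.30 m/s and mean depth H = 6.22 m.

k_2 ≈ 0.305 d⁻¹

k_2 = 5.026 × 1.30^0.969 / 6.22^1.673 = 5.026 × 1.289 / 21.28 = 0.3045 d⁻¹.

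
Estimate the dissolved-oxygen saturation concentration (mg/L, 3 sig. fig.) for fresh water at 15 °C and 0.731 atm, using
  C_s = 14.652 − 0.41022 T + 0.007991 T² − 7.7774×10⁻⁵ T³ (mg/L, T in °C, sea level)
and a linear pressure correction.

At sea level: C_s = 14.652 − 0.41022×15 + 0.007991×15² − 7.7774×10⁻⁵×15³ = 10.03 mg/L.
Pressure correction: C_s' = 10.03 × 0.731 = 7.335 mg/L.

C_s ≈ 7.33 mg/L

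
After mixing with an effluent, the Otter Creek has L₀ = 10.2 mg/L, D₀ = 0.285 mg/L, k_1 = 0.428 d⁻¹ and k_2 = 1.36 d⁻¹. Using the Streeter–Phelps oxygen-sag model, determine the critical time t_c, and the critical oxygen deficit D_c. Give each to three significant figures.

With k_2/k_1 = 3.178 and 1 − D₀(k_2−k_1)/(k_1 L₀) = 0.9392,
t_c = ln(3.178 × 0.9392) / (1.36 − 0.428) = ln(2.984) / 0.9320 = 1.093/0.9320 = 1.173 d.
L(t_c) = L₀ e^(−k_1 t_c) = 10.2 × 0.6053 = 6.174 mg/L, and at the critical point k_2 D_c = k_1 L, so D_c = (0.428/1.36) × 6.174 = 1.943 mg/L.

t_c ≈ 1.17 d; D_c ≈ 1.94 mg/L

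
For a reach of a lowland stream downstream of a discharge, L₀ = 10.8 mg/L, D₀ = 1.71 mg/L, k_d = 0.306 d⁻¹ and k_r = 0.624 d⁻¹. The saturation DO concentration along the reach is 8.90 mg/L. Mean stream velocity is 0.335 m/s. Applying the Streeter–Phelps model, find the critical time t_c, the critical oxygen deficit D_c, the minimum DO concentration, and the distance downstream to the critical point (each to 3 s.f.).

With k_r/k_d = 2.039 and 1 − D₀(k_r−k_d)/(k_d L₀) = 0.8355,
t_c = ln(2.039 × 0.8355) / (0.624 − 0.306) = ln(1.704) / 0.3180 = 0.5328/0.3180 = 1.675 d.
D_c = (k_d/k_r) L₀ e^(−k_d t_c) = (0.306/0.624) × 10.8 × e^(−0.306×1.675) = 0.4904 × 10.8 × 0.5989 = 3.172 mg/L.
Minimum DO = C_s − D_c = 8.90 − 3.172 = 5.728 mg/L.
x_c = v t_c = 0.335 m/s × 1.675 d × 86400 s/d = 48490 m ≈ 48.5 km.

t_c ≈ 1.68 d; D_c ≈ 3.17 mg/L; min DO ≈ 5.73 mg/L; x_c ≈ 48.5 km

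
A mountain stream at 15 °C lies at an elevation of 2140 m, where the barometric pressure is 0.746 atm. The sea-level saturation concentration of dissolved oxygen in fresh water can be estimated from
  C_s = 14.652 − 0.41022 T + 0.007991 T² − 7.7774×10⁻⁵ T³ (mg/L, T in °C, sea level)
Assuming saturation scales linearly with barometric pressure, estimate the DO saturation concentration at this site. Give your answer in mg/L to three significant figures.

At sea level: C_s = 14.652 − 0.41022×15 + 0.007991×15² − 7.7774×10⁻⁵×15³ = 10.03 mg/L.
Pressure correction: C_s' = 10.03 × 0.746 = 7.486 mg/L.

C_s ≈ 7.49 mg/L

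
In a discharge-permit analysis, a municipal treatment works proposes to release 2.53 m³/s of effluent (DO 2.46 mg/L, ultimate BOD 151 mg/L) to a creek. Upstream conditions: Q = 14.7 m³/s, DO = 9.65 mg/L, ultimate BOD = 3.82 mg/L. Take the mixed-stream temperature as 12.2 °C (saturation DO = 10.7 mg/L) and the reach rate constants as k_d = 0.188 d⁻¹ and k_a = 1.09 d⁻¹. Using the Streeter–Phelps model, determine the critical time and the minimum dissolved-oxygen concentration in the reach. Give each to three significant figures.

t_c ≈ 1.39 d; minimum DO ≈ 7.32 mg/L

Mixed DO = (14.7×9.65 + 2.53×2.46)/(14.7+2.53) = 148.1/17.23 = 8.594 mg/L.
Mixed L₀ = (14.7×3.82 + 2.53×151)/(17.23) = 438.2/17.23 = 25.43 mg/L.
Initial deficit D₀ = C_s − DO₀ = 10.7 − 8.594 = 2.106 mg/L.
t_c = (1/0.9020) ln[(1.09/0.188)(1 − 2.106×0.9020/(0.188×25.43))] = 1.109 × ln(3.495) = 1.387 d.
D_c = (0.188/1.09) × 25.43 × e^(−0.188×1.387) = 0.1725 × 25.43 × 0.7704 = 3.379 mg/L.
Minimum DO = 10.7 − 3.379 = 7.321 mg/L.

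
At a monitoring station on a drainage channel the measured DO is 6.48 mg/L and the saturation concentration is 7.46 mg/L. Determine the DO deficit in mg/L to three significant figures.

D = C_s − C = 7.46 − 6.48 = 0.980 mg/L.

D ≈ 0.980 mg/L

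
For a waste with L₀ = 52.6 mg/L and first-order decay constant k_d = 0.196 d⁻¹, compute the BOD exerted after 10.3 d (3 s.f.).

y_t = L₀(1 − e^(−k_d t)) = 52.6 × (1 − e^(−0.196×10.3))
= 52.6 × (1 − 0.1328) = 52.6 × 0.8672 = 45.61 mg/L.

y ≈ 45.6 mg/L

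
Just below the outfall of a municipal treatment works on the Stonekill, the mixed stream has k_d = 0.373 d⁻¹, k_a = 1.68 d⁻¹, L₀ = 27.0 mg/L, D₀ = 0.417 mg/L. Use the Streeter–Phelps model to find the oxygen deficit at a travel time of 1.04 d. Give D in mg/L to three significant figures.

D ≈ 3.96 mg/L

k_d L₀/(k_a−k_d) = 0.373×27.0/(1.68−0.373) = 10.07/1.307 = 7.705 mg/L.
e^(−k_d t) = e^(−0.373×1.040) = 0.6785; e^(−k_a t) = e^(−1.68×1.040) = 0.1743.
D = 7.705 × (0.6785 − 0.1743) + 0.417 × 0.1743 = 3.885 + 0.07267 = 3.958 mg/L.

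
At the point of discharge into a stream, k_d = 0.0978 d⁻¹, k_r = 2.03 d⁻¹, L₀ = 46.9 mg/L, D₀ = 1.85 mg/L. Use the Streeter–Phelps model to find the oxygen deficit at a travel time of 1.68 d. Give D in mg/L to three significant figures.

D ≈ 2.00 mg/L

k_d L₀/(k_r−k_d) = 0.0978×46.9/(2.03−0.0978) = 4.587/1.932 = 2.374 mg/L.
e^(−k_d t) = e^(−0.0978×1.680) = 0.8485; e^(−k_r t) = e^(−2.03×1.680) = 0.03303.
D = 2.374 × (0.8485 − 0.03303) + 1.85 × 0.03303 = 1.936 + 0.06110 = 1.997 mg/L.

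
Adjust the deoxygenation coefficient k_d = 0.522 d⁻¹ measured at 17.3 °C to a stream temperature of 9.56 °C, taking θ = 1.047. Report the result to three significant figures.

k_d ≈ 0.366 d⁻¹

k_d(T₂) = k_d(T₁) · θ^(T₂−T₁) = 0.522 × 1.047^(9.56−17.3)
= 0.522 × 1.047^-7.74 = 0.522 × 0.7008 = 0.3658 d⁻¹.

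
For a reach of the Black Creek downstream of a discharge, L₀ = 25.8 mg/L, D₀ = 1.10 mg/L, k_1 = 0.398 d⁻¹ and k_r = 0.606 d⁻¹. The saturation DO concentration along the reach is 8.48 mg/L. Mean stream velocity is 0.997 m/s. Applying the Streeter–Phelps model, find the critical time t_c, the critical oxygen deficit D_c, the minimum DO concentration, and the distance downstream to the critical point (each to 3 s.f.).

t_c ≈ 1.91 d; D_c ≈ 7.91 mg/L; min DO ≈ 0.566 mg/L; x_c ≈ 165 km

With k_r/k_1 = 1.523 and 1 − D₀(k_r−k_1)/(k_1 L₀) = 0.9777,
t_c = ln(1.523 × 0.9777) / (0.606 − 0.398) = ln(1.489) / 0.2080 = 0.3979/0.2080 = 1.913 d.
L(t_c) = L₀ e^(−k_1 t_c) = 25.8 × 0.4670 = 12.05 mg/L, and at the critical point k_r D_c = k_1 L, so D_c = (0.398/0.606) × 12.05 = 7.914 mg/L.
Minimum DO = C_s − D_c = 8.48 − 7.914 = 0.5663 mg/L.
x_c = v t_c = 0.997 m/s × 1.913 d × 86400 s/d = 164800 m ≈ 165 km.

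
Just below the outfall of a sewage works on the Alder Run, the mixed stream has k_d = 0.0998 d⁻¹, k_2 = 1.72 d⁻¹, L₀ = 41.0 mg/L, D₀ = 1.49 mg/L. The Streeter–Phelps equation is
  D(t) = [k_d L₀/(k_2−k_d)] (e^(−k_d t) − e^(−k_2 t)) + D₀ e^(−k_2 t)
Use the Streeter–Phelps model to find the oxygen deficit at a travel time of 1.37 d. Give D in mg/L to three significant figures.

D ≈ 2.10 mg/L

k_d L₀/(k_2−k_d) = 0.0998×41.0/(1.72−0.0998) = 4.092/1.620 = 2.525 mg/L.
e^(−k_d t) = e^(−0.0998×1.370) = 0.8722; e^(−k_2 t) = e^(−1.72×1.370) = 0.09476.
D = 2.525 × (0.8722 − 0.09476) + 1.49 × 0.09476 = 1.963 + 0.1412 = 2.105 mg/L.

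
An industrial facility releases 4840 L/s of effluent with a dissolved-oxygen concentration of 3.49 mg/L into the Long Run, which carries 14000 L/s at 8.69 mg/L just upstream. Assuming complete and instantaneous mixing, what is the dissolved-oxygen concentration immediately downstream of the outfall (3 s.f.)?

Flow-weighted mixing: C = (Q_r C_r + Q_w C_w)/(Q_r + Q_w)
= (14000×8.69 + 4840×3.49)/(14000 + 4840) = 138600/18840 = 7.354 mg/L.

7.35 mg/L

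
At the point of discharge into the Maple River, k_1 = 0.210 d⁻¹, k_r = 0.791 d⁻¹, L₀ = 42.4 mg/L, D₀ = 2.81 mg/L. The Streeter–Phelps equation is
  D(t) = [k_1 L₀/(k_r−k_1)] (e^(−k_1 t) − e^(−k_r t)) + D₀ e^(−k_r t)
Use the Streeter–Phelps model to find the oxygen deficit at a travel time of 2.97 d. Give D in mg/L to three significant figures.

k_1 L₀/(k_r−k_1) = 0.210×42.4/(0.791−0.210) = 8.904/0.5810 = 15.33 mg/L.
e^(−k_1 t) = e^(−0.210×2.970) = 0.5360; e^(−k_r t) = e^(−0.791×2.970) = 0.09544.
D = 15.33 × (0.5360 − 0.09544) + 2.81 × 0.09544 = 6.751 + 0.2682 = 7.019 mg/L.

D ≈ 7.02 mg/L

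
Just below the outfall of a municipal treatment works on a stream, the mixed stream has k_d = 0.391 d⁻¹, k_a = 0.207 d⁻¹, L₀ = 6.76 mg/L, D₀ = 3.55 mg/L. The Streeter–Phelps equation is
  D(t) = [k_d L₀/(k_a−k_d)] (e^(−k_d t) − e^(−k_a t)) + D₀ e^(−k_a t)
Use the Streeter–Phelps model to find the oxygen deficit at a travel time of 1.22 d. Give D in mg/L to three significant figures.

k_d L₀/(k_a−k_d) = 0.391×6.76/(0.207−0.391) = 2.643/-0.1840 = -14.36 mg/L.
e^(−k_d t) = e^(−0.391×1.220) = 0.6206; e^(−k_a t) = e^(−0.207×1.220) = 0.7768.
D = -14.36 × (0.6206 − 0.7768) + 3.55 × 0.7768 = 2.244 + 2.758 = 5.001 mg/L.

D ≈ 5.00 mg/L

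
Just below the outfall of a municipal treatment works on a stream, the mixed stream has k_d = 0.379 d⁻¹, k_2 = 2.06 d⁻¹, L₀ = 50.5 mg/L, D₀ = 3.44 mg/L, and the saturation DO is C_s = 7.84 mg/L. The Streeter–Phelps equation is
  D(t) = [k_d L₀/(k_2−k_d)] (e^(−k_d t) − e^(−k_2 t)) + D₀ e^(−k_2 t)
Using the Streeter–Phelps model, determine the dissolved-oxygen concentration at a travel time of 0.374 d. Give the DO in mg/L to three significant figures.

k_d L₀/(k_2−k_d) = 0.379×50.5/(2.06−0.379) = 19.14/1.681 = 11.39 mg/L.
e^(−k_d t) = e^(−0.379×0.3740) = 0.8678; e^(−k_2 t) = e^(−2.06×0.3740) = 0.4628.
D = 11.39 × (0.8678 − 0.4628) + 3.44 × 0.4628 = 4.612 + 1.592 = 6.204 mg/L.
DO = C_s − D = 7.84 − 6.204 = 1.636 mg/L.

DO ≈ 1.64 mg/L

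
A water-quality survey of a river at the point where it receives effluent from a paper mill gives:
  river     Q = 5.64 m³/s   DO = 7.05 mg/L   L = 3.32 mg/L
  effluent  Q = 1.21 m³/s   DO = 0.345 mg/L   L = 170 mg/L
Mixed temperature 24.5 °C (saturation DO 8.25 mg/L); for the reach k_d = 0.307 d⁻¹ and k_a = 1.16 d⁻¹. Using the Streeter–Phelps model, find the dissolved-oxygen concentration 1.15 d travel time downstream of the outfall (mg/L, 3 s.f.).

DO ≈ 2.44 mg/L

Mixed DO = (5.64×7.05 + 1.21×0.345)/(5.64+1.21) = 40.18/6.850 = 5.866 mg/L.
Mixed L₀ = (5.64×3.32 + 1.21×170)/(6.850) = 224.4/6.850 = 32.76 mg/L.
Initial deficit D₀ = C_s − DO₀ = 8.25 − 5.866 = 2.384 mg/L.
D(1.15) = [0.307×32.76/(1.16−0.307)](e^(−0.307×1.15) − e^(−1.16×1.15)) + 2.384 e^(−1.16×1.15)
= 11.79 × (0.7025 − 0.2634) + 2.384 × 0.2634 = 5.806 mg/L.
DO = 8.25 − 5.806 = 2.444 mg/L.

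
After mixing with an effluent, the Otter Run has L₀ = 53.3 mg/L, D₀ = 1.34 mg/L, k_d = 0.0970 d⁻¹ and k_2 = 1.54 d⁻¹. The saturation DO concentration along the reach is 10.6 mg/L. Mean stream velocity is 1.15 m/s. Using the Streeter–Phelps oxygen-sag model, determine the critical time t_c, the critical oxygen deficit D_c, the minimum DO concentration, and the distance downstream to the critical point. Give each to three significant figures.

t_c = [1/(k_2−k_d)] ln[(k_2/k_d)(1 − D₀(k_2−k_d)/(k_d L₀))]
= [1/(1.54−0.0970)] ln[(1.54/0.0970)(1 − 1.34×1.443/(0.0970×53.3))]
= (1/1.443) ln[15.88 × 0.6260] = 0.6930 × ln(9.939) = 0.6930 × 2.296 = 1.591 d.
L(t_c) = L₀ e^(−k_d t_c) = 53.3 × 0.8570 = 45.68 mg/L, and at the critical point k_2 D_c = k_d L, so D_c = (0.0970/1.54) × 45.68 = 2.877 mg/L.
Minimum DO = C_s − D_c = 10.6 − 2.877 = 7.723 mg/L.
x_c = v t_c = 1.15 m/s × 1.591 d × 86400 s/d = 158100 m ≈ 158 km.

t_c ≈ 1.59 d; D_c ≈ 2.88 mg/L; min DO ≈ 7.72 mg/L; x_c ≈ 158 km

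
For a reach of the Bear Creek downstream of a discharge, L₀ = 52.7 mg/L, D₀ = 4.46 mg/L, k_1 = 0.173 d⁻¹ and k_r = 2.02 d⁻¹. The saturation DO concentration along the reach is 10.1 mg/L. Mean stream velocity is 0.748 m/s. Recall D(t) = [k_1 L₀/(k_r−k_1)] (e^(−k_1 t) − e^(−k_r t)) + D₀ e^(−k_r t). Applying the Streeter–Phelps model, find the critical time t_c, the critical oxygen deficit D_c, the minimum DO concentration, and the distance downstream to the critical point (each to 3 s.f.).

At the critical point dD/dt = 0, so k_1 L₀ e^(−k_1 t) = k_r D. Substituting D(t) from the Streeter–Phelps equation and solving for t gives
t_c = ln[(k_r/k_1)(1 − D₀(k_r−k_1)/(k_1 L₀))] / (k_r−k_1).
Here k_r−k_1 = 1.847 d⁻¹ and 1 − D₀(k_r−k_1)/(k_1 L₀) = 1 − 4.46×1.847/(0.173×52.7) = 0.09646, so
t_c = ln(11.68 × 0.09646) / 1.847 = 0.1190 / 1.847 = 0.06442 d.
D_c = (k_1/k_r) L₀ e^(−k_1 t_c) = (0.173/2.02) × 52.7 × e^(−0.173×0.06442) = 0.08564 × 52.7 × 0.9889 = 4.463 mg/L.
Minimum DO = C_s − D_c = 10.1 − 4.463 = 5.637 mg/L.
x_c = v t_c = 0.748 m/s × 0.06442 d × 86400 s/d = 4163 m ≈ 4.16 km.

t_c ≈ 0.0644 d; D_c ≈ 4.46 mg/L; min DO ≈ 5.64 mg/L; x_c ≈ 4.16 km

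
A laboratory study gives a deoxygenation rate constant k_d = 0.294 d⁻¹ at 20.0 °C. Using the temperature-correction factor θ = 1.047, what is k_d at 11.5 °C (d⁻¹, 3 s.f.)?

k_d(T₂) = k_d(T₁) · θ^(T₂−T₁) = 0.294 × 1.047^(11.5−20.0)
= 0.294 × 1.047^-8.50 = 0.294 × 0.6768 = 0.1990 d⁻¹.

k_d ≈ 0.199 d⁻¹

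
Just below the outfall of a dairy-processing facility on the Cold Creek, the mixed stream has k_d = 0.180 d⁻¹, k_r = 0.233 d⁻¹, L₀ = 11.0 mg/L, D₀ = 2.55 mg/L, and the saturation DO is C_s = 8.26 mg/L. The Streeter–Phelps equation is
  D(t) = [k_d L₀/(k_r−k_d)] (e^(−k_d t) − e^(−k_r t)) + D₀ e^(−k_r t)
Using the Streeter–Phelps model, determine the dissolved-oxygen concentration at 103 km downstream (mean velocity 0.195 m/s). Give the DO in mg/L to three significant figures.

DO ≈ 4.21 mg/L

Travel time t = x/v = 103 km / (0.195 m/s) = 103000 m / 0.195 m/s = 528200 s = 6.113 d.
k_d L₀/(k_r−k_d) = 0.180×11.0/(0.233−0.180) = 1.980/0.05300 = 37.36 mg/L.
e^(−k_d t) = e^(−0.180×6.113) = 0.3327; e^(−k_r t) = e^(−0.233×6.113) = 0.2406.
D = 37.36 × (0.3327 − 0.2406) + 2.55 × 0.2406 = 3.440 + 0.6136 = 4.054 mg/L.
DO = C_s − D = 8.26 − 4.054 = 4.206 mg/L.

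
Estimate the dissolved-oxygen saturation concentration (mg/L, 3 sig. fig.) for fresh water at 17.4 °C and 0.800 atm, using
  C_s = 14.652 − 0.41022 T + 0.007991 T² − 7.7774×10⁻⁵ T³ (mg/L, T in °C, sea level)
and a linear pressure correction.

At sea level: C_s = 14.652 − 0.41022×17.4 + 0.007991×17.4² − 7.7774×10⁻⁵×17.4³ = 9.524 mg/L.
Pressure correction: C_s' = 9.524 × 0.800 = 7.619 mg/L.

C_s ≈ 7.62 mg/L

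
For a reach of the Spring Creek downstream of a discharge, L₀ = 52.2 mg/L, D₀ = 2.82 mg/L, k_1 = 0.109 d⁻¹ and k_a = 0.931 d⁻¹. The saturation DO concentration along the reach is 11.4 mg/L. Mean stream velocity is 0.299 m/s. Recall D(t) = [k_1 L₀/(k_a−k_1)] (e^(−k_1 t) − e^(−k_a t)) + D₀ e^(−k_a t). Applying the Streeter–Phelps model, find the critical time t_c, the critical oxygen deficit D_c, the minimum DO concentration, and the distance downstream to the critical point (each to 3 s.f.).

t_c ≈ 1.97 d; D_c ≈ 4.93 mg/L; min DO ≈ 6.47 mg/L; x_c ≈ 51.0 km

At the critical point dD/dt = 0, so k_1 L₀ e^(−k_1 t) = k_a D. Substituting D(t) from the Streeter–Phelps equation and solving for t gives
t_c = ln[(k_a/k_1)(1 − D₀(k_a−k_1)/(k_1 L₀))] / (k_a−k_1).
Here k_a−k_1 = 0.8220 d⁻¹ and 1 − D₀(k_a−k_1)/(k_1 L₀) = 1 − 2.82×0.8220/(0.109×52.2) = 0.5926, so
t_c = ln(8.541 × 0.5926) / 0.8220 = 1.622 / 0.8220 = 1.973 d.
D_c = (k_1/k_a) L₀ e^(−k_1 t_c) = (0.109/0.931) × 52.2 × e^(−0.109×1.973) = 0.1171 × 52.2 × 0.8065 = 4.929 mg/L.
Minimum DO = C_s − D_c = 11.4 − 4.929 = 6.471 mg/L.
x_c = v t_c = 0.299 m/s × 1.973 d × 86400 s/d = 50970 m ≈ 51.0 km.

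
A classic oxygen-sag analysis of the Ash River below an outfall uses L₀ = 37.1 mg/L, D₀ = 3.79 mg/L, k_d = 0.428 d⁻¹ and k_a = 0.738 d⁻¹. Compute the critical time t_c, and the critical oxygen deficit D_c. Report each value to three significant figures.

With k_a/k_d = 1.724 and 1 − D₀(k_a−k_d)/(k_d L₀) = 0.9260,
t_c = ln(1.724 × 0.9260) / (0.738 − 0.428) = ln(1.597) / 0.3100 = 0.4679/0.3100 = 1.510 d.
L(t_c) = L₀ e^(−k_d t_c) = 37.1 × 0.5241 = 19.44 mg/L, and at the critical point k_a D_c = k_d L, so D_c = (0.428/0.738) × 19.44 = 11.28 mg/L.

t_c ≈ 1.51 d; D_c ≈ 11.3 mg/L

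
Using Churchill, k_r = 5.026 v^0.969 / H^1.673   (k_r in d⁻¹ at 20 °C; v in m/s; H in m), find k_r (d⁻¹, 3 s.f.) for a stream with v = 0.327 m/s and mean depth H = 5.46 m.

k_r ≈ 0.0994 d⁻¹

k_r = 5.026 × 0.327^0.969 / 5.46^1.673 = 5.026 × 0.3385 / 17.11 = 0.09943 d⁻¹.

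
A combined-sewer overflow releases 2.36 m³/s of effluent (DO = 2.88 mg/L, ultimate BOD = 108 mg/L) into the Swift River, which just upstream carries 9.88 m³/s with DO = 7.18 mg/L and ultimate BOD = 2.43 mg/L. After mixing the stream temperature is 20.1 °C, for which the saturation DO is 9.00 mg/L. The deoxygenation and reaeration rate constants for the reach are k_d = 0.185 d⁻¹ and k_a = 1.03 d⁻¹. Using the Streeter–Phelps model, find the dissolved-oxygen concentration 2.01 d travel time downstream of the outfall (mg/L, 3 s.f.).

Mixed DO = (9.88×7.18 + 2.36×2.88)/(9.88+2.36) = 77.74/12.24 = 6.351 mg/L.
Mixed L₀ = (9.88×2.43 + 2.36×108)/(12.24) = 278.9/12.24 = 22.79 mg/L.
Initial deficit D₀ = C_s − DO₀ = 9.00 − 6.351 = 2.649 mg/L.
D(2.01) = [0.185×22.79/(1.03−0.185)](e^(−0.185×2.01) − e^(−1.03×2.01)) + 2.649 e^(−1.03×2.01)
= 4.988 × (0.6895 − 0.1261) + 2.649 × 0.1261 = 3.144 mg/L.
DO = 9.00 − 3.144 = 5.856 mg/L.

DO ≈ 5.86 mg/L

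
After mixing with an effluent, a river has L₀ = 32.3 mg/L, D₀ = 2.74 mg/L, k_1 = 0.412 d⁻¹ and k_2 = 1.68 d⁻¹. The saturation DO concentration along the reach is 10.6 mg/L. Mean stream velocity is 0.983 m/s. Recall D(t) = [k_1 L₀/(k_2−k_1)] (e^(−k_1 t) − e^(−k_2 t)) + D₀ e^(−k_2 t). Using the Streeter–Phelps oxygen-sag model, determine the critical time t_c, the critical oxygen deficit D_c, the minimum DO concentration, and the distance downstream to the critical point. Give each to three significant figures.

t_c ≈ 0.870 d; D_c ≈ 5.54 mg/L; min DO ≈ 5.06 mg/L; x_c ≈ 73.9 km

At the critical point dD/dt = 0, so k_1 L₀ e^(−k_1 t) = k_2 D. Substituting D(t) from the Streeter–Phelps equation and solving for t gives
t_c = ln[(k_2/k_1)(1 − D₀(k_2−k_1)/(k_1 L₀))] / (k_2−k_1).
Here k_2−k_1 = 1.268 d⁻¹ and 1 − D₀(k_2−k_1)/(k_1 L₀) = 1 − 2.74×1.268/(0.412×32.3) = 0.7389, so
t_c = ln(4.078 × 0.7389) / 1.268 = 1.103 / 1.268 = 0.8698 d.
L(t_c) = L₀ e^(−k_1 t_c) = 32.3 × 0.6988 = 22.57 mg/L, and at the critical point k_2 D_c = k_1 L, so D_c = (0.412/1.68) × 22.57 = 5.535 mg/L.
Minimum DO = C_s − D_c = 10.6 − 5.535 = 5.065 mg/L.
x_c = v t_c = 0.983 m/s × 0.8698 d × 86400 s/d = 73880 m ≈ 73.9 km.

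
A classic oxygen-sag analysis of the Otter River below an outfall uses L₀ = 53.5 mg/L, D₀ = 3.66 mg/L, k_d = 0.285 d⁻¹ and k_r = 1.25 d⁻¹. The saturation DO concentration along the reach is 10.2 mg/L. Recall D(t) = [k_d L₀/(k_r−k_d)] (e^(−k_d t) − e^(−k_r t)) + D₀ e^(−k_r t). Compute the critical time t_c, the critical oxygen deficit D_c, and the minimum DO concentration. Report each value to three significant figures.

t_c ≈ 1.26 d; D_c ≈ 8.52 mg/L; min DO ≈ 1.68 mg/L

At the critical point dD/dt = 0, so k_d L₀ e^(−k_d t) = k_r D. Substituting D(t) from the Streeter–Phelps equation and solving for t gives
t_c = ln[(k_r/k_d)(1 − D₀(k_r−k_d)/(k_d L₀))] / (k_r−k_d).
Here k_r−k_d = 0.9650 d⁻¹ and 1 − D₀(k_r−k_d)/(k_d L₀) = 1 − 3.66×0.9650/(0.285×53.5) = 0.7684, so
t_c = ln(4.386 × 0.7684) / 0.9650 = 1.215 / 0.9650 = 1.259 d.
D_c = (k_d/k_r) L₀ e^(−k_d t_c) = (0.285/1.25) × 53.5 × e^(−0.285×1.259) = 0.2280 × 53.5 × 0.6985 = 8.520 mg/L.
Minimum DO = C_s − D_c = 10.2 − 8.520 = 1.680 mg/L.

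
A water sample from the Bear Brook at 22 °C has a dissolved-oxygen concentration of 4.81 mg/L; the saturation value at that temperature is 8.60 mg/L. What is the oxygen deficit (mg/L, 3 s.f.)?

D ≈ 3.79 mg/L

D = C_s − C = 8.60 − 4.81 = 3.79 mg/L.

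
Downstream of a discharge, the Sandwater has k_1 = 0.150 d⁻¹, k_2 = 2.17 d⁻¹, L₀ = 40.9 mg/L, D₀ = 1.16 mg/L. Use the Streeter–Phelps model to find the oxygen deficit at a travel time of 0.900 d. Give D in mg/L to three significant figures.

D ≈ 2.39 mg/L

k_1 L₀/(k_2−k_1) = 0.150×40.9/(2.17−0.150) = 6.135/2.020 = 3.037 mg/L.
e^(−k_1 t) = e^(−0.150×0.9000) = 0.8737; e^(−k_2 t) = e^(−2.17×0.9000) = 0.1418.
D = 3.037 × (0.8737 − 0.1418) + 1.16 × 0.1418 = 2.223 + 0.1645 = 2.387 mg/L.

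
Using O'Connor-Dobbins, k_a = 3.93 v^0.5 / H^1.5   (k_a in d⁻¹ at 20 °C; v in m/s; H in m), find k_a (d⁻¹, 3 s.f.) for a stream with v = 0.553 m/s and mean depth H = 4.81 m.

k_a = 3.93 × 0.553^0.5 / 4.81^1.5 = 3.93 × 0.7436 / 10.55 = 0.2770 d⁻¹.

k_a ≈ 0.277 d⁻¹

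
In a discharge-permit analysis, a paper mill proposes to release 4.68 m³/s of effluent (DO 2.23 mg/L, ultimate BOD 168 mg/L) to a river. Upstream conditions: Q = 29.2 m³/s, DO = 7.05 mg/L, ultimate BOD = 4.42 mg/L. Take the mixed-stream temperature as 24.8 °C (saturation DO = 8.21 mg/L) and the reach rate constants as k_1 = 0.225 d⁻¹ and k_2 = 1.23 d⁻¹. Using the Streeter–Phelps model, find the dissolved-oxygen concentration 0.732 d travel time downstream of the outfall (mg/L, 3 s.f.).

Mixed DO = (29.2×7.05 + 4.68×2.23)/(29.2+4.68) = 216.3/33.88 = 6.384 mg/L.
Mixed L₀ = (29.2×4.42 + 4.68×168)/(33.88) = 915.3/33.88 = 27.02 mg/L.
Initial deficit D₀ = C_s − DO₀ = 8.21 − 6.384 = 1.826 mg/L.
D(0.732) = [0.225×27.02/(1.23−0.225)](e^(−0.225×0.732) − e^(−1.23×0.732)) + 1.826 e^(−1.23×0.732)
= 6.048 × (0.8481 − 0.4064) + 1.826 × 0.4064 = 3.414 mg/L.
DO = 8.21 − 3.414 = 4.796 mg/L.

DO ≈ 4.80 mg/L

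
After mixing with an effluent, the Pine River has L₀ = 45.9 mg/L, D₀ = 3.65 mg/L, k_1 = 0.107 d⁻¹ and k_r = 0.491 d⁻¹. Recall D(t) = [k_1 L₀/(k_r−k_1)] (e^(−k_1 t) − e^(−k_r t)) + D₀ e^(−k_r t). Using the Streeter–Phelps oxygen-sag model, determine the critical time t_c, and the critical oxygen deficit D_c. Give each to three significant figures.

With k_r/k_1 = 4.589 and 1 − D₀(k_r−k_1)/(k_1 L₀) = 0.7146,
t_c = ln(4.589 × 0.7146) / (0.491 − 0.107) = ln(3.279) / 0.3840 = 1.188/0.3840 = 3.093 d.
D_c = (k_1/k_r) L₀ e^(−k_1 t_c) = (0.107/0.491) × 45.9 × e^(−0.107×3.093) = 0.2179 × 45.9 × 0.7183 = 7.185 mg/L.

t_c ≈ 3.09 d; D_c ≈ 7.18 mg/L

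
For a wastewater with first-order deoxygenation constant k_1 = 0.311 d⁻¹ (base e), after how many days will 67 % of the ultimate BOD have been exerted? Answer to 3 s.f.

y/L₀ = 1 − e^(−k_1 t) = 0.67 ⇒ e^(−k_1 t) = 0.330
t = −ln(0.330) / 0.311 = 1.109 / 0.311 = 3.565 d.

t ≈ 3.56 d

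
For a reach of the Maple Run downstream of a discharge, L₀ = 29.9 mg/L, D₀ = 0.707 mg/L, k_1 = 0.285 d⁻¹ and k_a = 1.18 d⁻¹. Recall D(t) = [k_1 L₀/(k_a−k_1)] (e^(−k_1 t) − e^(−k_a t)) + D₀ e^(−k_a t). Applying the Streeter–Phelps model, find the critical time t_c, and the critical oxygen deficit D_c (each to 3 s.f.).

t_c ≈ 1.50 d; D_c ≈ 4.71 mg/L

At the critical point dD/dt = 0, so k_1 L₀ e^(−k_1 t) = k_a D. Substituting D(t) from the Streeter–Phelps equation and solving for t gives
t_c = ln[(k_a/k_1)(1 − D₀(k_a−k_1)/(k_1 L₀))] / (k_a−k_1).
Here k_a−k_1 = 0.8950 d⁻¹ and 1 − D₀(k_a−k_1)/(k_1 L₀) = 1 − 0.707×0.8950/(0.285×29.9) = 0.9257, so
t_c = ln(4.140 × 0.9257) / 0.8950 = 1.344 / 0.8950 = 1.501 d.
L(t_c) = L₀ e^(−k_1 t_c) = 29.9 × 0.6519 = 19.49 mg/L, and at the critical point k_a D_c = k_1 L, so D_c = (0.285/1.18) × 19.49 = 4.708 mg/L.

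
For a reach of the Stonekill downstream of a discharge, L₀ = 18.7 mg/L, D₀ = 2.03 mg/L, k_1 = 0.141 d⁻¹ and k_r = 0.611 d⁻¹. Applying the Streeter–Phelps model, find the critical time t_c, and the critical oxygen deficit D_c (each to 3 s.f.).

At the critical point dD/dt = 0, so k_1 L₀ e^(−k_1 t) = k_r D. Substituting D(t) from the Streeter–Phelps equation and solving for t gives
t_c = ln[(k_r/k_1)(1 − D₀(k_r−k_1)/(k_1 L₀))] / (k_r−k_1).
Here k_r−k_1 = 0.4700 d⁻¹ and 1 − D₀(k_r−k_1)/(k_1 L₀) = 1 − 2.03×0.4700/(0.141×18.7) = 0.6381, so
t_c = ln(4.333 × 0.6381) / 0.4700 = 1.017 / 0.4700 = 2.164 d.
L(t_c) = L₀ e^(−k_1 t_c) = 18.7 × 0.7370 = 13.78 mg/L, and at the critical point k_r D_c = k_1 L, so D_c = (0.141/0.611) × 13.78 = 3.181 mg/L.

t_c ≈ 2.16 d; D_c ≈ 3.18 mg/L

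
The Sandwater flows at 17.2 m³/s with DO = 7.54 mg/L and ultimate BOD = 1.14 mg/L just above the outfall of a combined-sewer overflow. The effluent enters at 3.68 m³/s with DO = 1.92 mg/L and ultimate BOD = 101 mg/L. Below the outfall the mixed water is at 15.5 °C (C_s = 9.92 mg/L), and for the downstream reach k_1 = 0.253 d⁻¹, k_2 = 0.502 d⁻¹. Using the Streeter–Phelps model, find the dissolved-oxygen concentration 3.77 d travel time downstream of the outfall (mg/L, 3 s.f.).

Mixed DO = (17.2×7.54 + 3.68×1.92)/(17.2+3.68) = 136.8/20.88 = 6.550 mg/L.
Mixed L₀ = (17.2×1.14 + 3.68×101)/(20.88) = 391.3/20.88 = 18.74 mg/L.
Initial deficit D₀ = C_s − DO₀ = 9.92 − 6.550 = 3.370 mg/L.
D(3.77) = [0.253×18.74/(0.502−0.253)](e^(−0.253×3.77) − e^(−0.502×3.77)) + 3.370 e^(−0.502×3.77)
= 19.04 × (0.3853 − 0.1507) + 3.370 × 0.1507 = 4.975 mg/L.
DO = 9.92 − 4.975 = 4.945 mg/L.

DO ≈ 4.95 mg/L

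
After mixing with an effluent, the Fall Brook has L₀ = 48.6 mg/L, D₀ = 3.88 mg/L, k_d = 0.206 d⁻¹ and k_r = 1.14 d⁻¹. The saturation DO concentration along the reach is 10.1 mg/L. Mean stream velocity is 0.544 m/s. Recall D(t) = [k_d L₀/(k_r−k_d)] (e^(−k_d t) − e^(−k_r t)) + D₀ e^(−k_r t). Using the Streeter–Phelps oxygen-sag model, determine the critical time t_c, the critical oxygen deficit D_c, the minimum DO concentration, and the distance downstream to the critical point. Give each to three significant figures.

t_c ≈ 1.35 d; D_c ≈ 6.65 mg/L; min DO ≈ 3.45 mg/L; x_c ≈ 63.5 km

At the critical point dD/dt = 0, so k_d L₀ e^(−k_d t) = k_r D. Substituting D(t) from the Streeter–Phelps equation and solving for t gives
t_c = ln[(k_r/k_d)(1 − D₀(k_r−k_d)/(k_d L₀))] / (k_r−k_d).
Here k_r−k_d = 0.9340 d⁻¹ and 1 − D₀(k_r−k_d)/(k_d L₀) = 1 − 3.88×0.9340/(0.206×48.6) = 0.6380, so
t_c = ln(5.534 × 0.6380) / 0.9340 = 1.262 / 0.9340 = 1.351 d.
D_c = (k_d/k_r) L₀ e^(−k_d t_c) = (0.206/1.14) × 48.6 × e^(−0.206×1.351) = 0.1807 × 48.6 × 0.7571 = 6.649 mg/L.
Minimum DO = C_s − D_c = 10.1 − 6.649 = 3.451 mg/L.
x_c = v t_c = 0.544 m/s × 1.351 d × 86400 s/d = 63480 m ≈ 63.5 km.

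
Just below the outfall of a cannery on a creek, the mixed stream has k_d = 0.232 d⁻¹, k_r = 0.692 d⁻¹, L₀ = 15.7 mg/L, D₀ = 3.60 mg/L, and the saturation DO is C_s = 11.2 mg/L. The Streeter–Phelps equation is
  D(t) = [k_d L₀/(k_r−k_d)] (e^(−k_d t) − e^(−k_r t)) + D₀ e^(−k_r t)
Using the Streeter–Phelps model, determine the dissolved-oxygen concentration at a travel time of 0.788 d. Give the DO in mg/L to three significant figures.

DO ≈ 7.11 mg/L

k_d L₀/(k_r−k_d) = 0.232×15.7/(0.692−0.232) = 3.642/0.4600 = 7.918 mg/L.
e^(−k_d t) = e^(−0.232×0.7880) = 0.8329; e^(−k_r t) = e^(−0.692×0.7880) = 0.5797.
D = 7.918 × (0.8329 − 0.5797) + 3.60 × 0.5797 = 2.005 + 2.087 = 4.092 mg/L.
DO = C_s − D = 11.2 − 4.092 = 7.108 mg/L.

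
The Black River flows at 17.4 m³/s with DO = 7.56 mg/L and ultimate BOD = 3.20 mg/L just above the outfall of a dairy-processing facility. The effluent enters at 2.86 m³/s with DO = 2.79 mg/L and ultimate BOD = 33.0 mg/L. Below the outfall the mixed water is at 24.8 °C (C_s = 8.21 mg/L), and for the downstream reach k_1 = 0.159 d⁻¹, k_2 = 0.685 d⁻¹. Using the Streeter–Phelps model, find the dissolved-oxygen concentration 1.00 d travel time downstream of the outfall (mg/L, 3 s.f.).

DO ≈ 6.76 mg/L

Mixed DO = (17.4×7.56 + 2.86×2.79)/(17.4+2.86) = 139.5/20.26 = 6.887 mg/L.
Mixed L₀ = (17.4×3.20 + 2.86×33.0)/(20.26) = 150.1/20.26 = 7.407 mg/L.
Initial deficit D₀ = C_s − DO₀ = 8.21 − 6.887 = 1.323 mg/L.
D(1.00) = [0.159×7.407/(0.685−0.159)](e^(−0.159×1.00) − e^(−0.685×1.00)) + 1.323 e^(−0.685×1.00)
= 2.239 × (0.8530 − 0.5041) + 1.323 × 0.5041 = 1.448 mg/L.
DO = 8.21 − 1.448 = 6.762 mg/L.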